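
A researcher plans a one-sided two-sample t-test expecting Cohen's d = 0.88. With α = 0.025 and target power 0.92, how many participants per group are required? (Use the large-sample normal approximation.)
n = 30 per group

Sample size formula (two-sample t-test, normal approximation):
n = 2 · ((z_α + z_β) / d)²

z_α = 1.960 (for α = 0.025, one-sided)
z_β = 1.405 (for power = 0.92)
d = 0.88

n = 2 · ((1.960 + 1.405) / 0.88)²
n = 2 · (3.824)²
n ≈ 29.25
Round up to the next whole number: n = 30 per group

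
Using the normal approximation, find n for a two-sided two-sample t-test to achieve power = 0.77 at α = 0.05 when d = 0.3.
n = 162 per group

Sample size formula (two-sample t-test, normal approximation):
n = 2 · ((z_{α/2} + z_β) / d)²

z_{α/2} = 1.960 (for α = 0.05, two-sided)
z_β = 0.739 (for power = 0.77)
d = 0.3

n = 2 · ((1.960 + 0.739) / 0.3)²
n = 2 · (8.997)²
n ≈ 161.89
Round up to the next whole number: n = 162 per group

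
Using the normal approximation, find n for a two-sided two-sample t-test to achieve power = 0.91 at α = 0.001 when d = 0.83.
n = 63 per group

Sample size formula (two-sample t-test, normal approximation):
n = 2 · ((z_{α/2} + z_β) / d)²

z_{α/2} = 3.291 (for α = 0.001, two-sided)
z_β = 1.341 (for power = 0.91)
d = 0.83

n = 2 · ((3.291 + 1.341) / 0.83)²
n = 2 · (5.581)²
n ≈ 62.30
Round up to the next whole number: n = 63 per group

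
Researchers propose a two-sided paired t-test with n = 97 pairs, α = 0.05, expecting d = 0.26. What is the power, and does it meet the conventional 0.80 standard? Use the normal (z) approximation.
Power ≈ 0.73; the study is underpowered (power < 0.80)

Power calculation (paired t-test, normal approximation):
z_β = d · √n - z_{α/2}
z_β = 0.26 · √97 - 1.960
z_β = 0.26 · 9.849 - 1.960
z_β = 0.601

Power = Φ(z_β) = Φ(0.601) ≈ 0.726

Effect size d = 0.26 is small by Cohen's convention (0.2/0.5/0.8).

Threshold: power ≥ 0.80 is conventionally adequate.
Power ≈ 0.73 → the study is underpowered (power < 0.80).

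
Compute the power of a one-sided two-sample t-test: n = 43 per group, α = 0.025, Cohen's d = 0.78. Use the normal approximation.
Power ≈ 0.95

Power calculation (two-sample t-test, normal approximation):
z_β = d · √(n/2) - z_α
z_β = 0.78 · √(43/2) - 1.960
z_β = 0.78 · 4.637 - 1.960
z_β = 1.657

Power = Φ(z_β) = Φ(1.657) ≈ 0.951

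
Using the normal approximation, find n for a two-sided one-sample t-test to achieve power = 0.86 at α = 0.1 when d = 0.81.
n = 12

Sample size formula (one-sample t-test, normal approximation):
n = ((z_{α/2} + z_β) / d)²

z_{α/2} = 1.645 (for α = 0.1, two-sided)
z_β = 1.080 (for power = 0.86)
d = 0.81

n = ((1.645 + 1.080) / 0.81)²
n = (3.364)²
n ≈ 11.32
Round up to the next whole number: n = 12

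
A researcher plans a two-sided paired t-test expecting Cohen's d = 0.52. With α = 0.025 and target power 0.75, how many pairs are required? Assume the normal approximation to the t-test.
n = 32 pairs

Sample size formula (paired t-test, normal approximation):
n = ((z_{α/2} + z_β) / d)²

z_{α/2} = 2.241 (for α = 0.025, two-sided)
z_β = 0.674 (for power = 0.75)
d = 0.52

n = ((2.241 + 0.674) / 0.52)²
n = (5.606)²
n ≈ 31.43
Round up to the next whole number: n = 32 pairs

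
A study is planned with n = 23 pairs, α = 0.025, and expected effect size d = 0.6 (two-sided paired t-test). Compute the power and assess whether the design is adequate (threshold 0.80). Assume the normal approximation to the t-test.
Power ≈ 0.74; the study is underpowered (power < 0.80)

Power calculation (paired t-test, normal approximation):
z_β = d · √n - z_{α/2}
z_β = 0.6 · √23 - 2.241
z_β = 0.6 · 4.796 - 2.241
z_β = 0.636

Power = Φ(z_β) = Φ(0.636) ≈ 0.738

Effect size d = 0.6 is medium by Cohen's convention (0.2/0.5/0.8).

Threshold: power ≥ 0.80 is conventionally adequate.
Power ≈ 0.74 → the study is underpowered (power < 0.80).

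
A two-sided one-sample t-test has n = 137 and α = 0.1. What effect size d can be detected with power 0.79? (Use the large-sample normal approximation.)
d ≈ 0.21

Minimum detectable effect (one-sample t-test, normal approximation):
d = (z_{α/2} + z_β) / √n
d = (1.645 + 0.806) / √137
d = 2.451 / 11.705
d ≈ 0.21

By Cohen's convention (0.2 small / 0.5 medium / 0.8 large): small effect.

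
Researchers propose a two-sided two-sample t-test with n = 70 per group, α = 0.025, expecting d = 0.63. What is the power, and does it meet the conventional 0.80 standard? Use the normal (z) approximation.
Power ≈ 0.93; the study is adequately powered (power ≥ 0.80)

Power calculation (two-sample t-test, normal approximation):
z_β = d · √(n/2) - z_{α/2}
z_β = 0.63 · √(70/2) - 2.241
z_β = 0.63 · 5.916 - 2.241
z_β = 1.486

Power = Φ(z_β) = Φ(1.486) ≈ 0.931

Effect size d = 0.63 is medium by Cohen's convention (0.2/0.5/0.8).

Threshold: power ≥ 0.80 is conventionally adequate.
Power ≈ 0.93 → the study is adequately powered (power ≥ 0.80).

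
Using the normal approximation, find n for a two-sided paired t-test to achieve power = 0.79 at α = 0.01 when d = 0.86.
n = 16 pairs

Sample size formula (paired t-test, normal approximation):
n = ((z_{α/2} + z_β) / d)²

z_{α/2} = 2.576 (for α = 0.01, two-sided)
z_β = 0.806 (for power = 0.79)
d = 0.86

n = ((2.576 + 0.806) / 0.86)²
n = (3.933)²
n ≈ 15.47
Round up to the next whole number: n = 16 pairs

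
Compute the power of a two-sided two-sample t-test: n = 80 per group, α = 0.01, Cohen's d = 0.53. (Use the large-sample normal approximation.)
Power ≈ 0.78

Power calculation (two-sample t-test, normal approximation):
z_β = d · √(n/2) - z_{α/2}
z_β = 0.53 · √(80/2) - 2.576
z_β = 0.53 · 6.325 - 2.576
z_β = 0.776

Power = Φ(z_β) = Φ(0.776) ≈ 0.781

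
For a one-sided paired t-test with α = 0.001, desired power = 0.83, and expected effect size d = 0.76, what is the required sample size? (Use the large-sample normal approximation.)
n = 29 pairs

Sample size formula (paired t-test, normal approximation):
n = ((z_α + z_β) / d)²

z_α = 3.090 (for α = 0.001, one-sided)
z_β = 0.954 (for power = 0.83)
d = 0.76

n = ((3.090 + 0.954) / 0.76)²
n = (5.321)²
n ≈ 28.31
Round up to the next whole number: n = 29 pairs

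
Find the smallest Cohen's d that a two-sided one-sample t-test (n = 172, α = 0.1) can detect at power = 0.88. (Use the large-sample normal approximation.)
d ≈ 0.22

Minimum detectable effect (one-sample t-test, normal approximation):
d = (z_{α/2} + z_β) / √n
d = (1.645 + 1.175) / √172
d = 2.820 / 13.115
d ≈ 0.22

By Cohen's convention (0.2 small / 0.5 medium / 0.8 large): small effect.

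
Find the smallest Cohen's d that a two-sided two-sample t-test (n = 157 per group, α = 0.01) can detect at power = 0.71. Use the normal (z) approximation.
d ≈ 0.35

Minimum detectable effect (two-sample t-test, normal approximation):
d = (z_{α/2} + z_β) / √(n/2)
d = (2.576 + 0.553) / √(157/2)
d = 3.129 / 8.860
d ≈ 0.35

By Cohen's convention (0.2 small / 0.5 medium / 0.8 large): small effect.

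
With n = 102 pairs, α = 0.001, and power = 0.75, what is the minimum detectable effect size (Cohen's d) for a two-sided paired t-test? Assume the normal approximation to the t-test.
d ≈ 0.39

Minimum detectable effect (paired t-test, normal approximation):
d = (z_{α/2} + z_β) / √n
d = (3.291 + 0.674) / √102
d = 3.965 / 10.100
d ≈ 0.39

By Cohen's convention (0.2 small / 0.5 medium / 0.8 large): small effect.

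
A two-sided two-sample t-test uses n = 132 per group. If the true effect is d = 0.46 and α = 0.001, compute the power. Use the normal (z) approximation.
Power ≈ 0.67

Power calculation (two-sample t-test, normal approximation):
z_β = d · √(n/2) - z_{α/2}
z_β = 0.46 · √(132/2) - 3.291
z_β = 0.46 · 8.124 - 3.291
z_β = 0.447

Power = Φ(z_β) = Φ(0.447) ≈ 0.672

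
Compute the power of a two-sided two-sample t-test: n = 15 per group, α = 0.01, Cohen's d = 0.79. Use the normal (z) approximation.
Power ≈ 0.34

Power calculation (two-sample t-test, normal approximation):
z_β = d · √(n/2) - z_{α/2}
z_β = 0.79 · √(15/2) - 2.576
z_β = 0.79 · 2.739 - 2.576
z_β = -0.412

Power = Φ(z_β) = Φ(-0.412) ≈ 0.340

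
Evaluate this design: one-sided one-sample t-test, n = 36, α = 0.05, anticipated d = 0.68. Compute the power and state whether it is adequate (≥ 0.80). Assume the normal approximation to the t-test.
Power ≈ 0.99; the study is adequately powered (power ≥ 0.80)

Power calculation (one-sample t-test, normal approximation):
z_β = d · √n - z_α
z_β = 0.68 · √36 - 1.645
z_β = 0.68 · 6.000 - 1.645
z_β = 2.435

Power = Φ(z_β) = Φ(2.435) ≈ 0.993

Effect size d = 0.68 is medium by Cohen's convention (0.2/0.5/0.8).

Threshold: power ≥ 0.80 is conventionally adequate.
Power ≈ 0.99 → the study is adequately powered (power ≥ 0.80).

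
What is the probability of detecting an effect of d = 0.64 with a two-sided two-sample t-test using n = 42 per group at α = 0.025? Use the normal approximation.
Power ≈ 0.76

Power calculation (two-sample t-test, normal approximation):
z_β = d · √(n/2) - z_{α/2}
z_β = 0.64 · √(42/2) - 2.241
z_β = 0.64 · 4.583 - 2.241
z_β = 0.691

Power = Φ(z_β) = Φ(0.691) ≈ 0.755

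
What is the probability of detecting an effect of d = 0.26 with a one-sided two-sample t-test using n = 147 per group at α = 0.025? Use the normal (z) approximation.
Power ≈ 0.61

Power calculation (two-sample t-test, normal approximation):
z_β = d · √(n/2) - z_α
z_β = 0.26 · √(147/2) - 1.960
z_β = 0.26 · 8.573 - 1.960
z_β = 0.269

Power = Φ(z_β) = Φ(0.269) ≈ 0.606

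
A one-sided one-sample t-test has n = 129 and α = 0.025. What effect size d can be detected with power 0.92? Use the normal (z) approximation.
d ≈ 0.30

Minimum detectable effect (one-sample t-test, normal approximation):
d = (z_α + z_β) / √n
d = (1.960 + 1.405) / √129
d = 3.365 / 11.358
d ≈ 0.30

By Cohen's convention (0.2 small / 0.5 medium / 0.8 large): small effect.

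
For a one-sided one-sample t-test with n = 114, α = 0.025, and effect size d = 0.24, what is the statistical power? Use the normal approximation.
Power ≈ 0.73

Power calculation (one-sample t-test, normal approximation):
z_β = d · √n - z_α
z_β = 0.24 · √114 - 1.960
z_β = 0.24 · 10.677 - 1.960
z_β = 0.603

Power = Φ(z_β) = Φ(0.603) ≈ 0.727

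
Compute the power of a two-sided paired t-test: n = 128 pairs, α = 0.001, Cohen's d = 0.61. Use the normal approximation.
Power ≈ 1.00

Power calculation (paired t-test, normal approximation):
z_β = d · √n - z_{α/2}
z_β = 0.61 · √128 - 3.291
z_β = 0.61 · 11.314 - 3.291
z_β = 3.611

Power = Φ(z_β) = Φ(3.611) ≈ 1.000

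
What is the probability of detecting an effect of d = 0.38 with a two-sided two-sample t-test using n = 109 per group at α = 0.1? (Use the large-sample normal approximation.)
Power ≈ 0.88

Power calculation (two-sample t-test, normal approximation):
z_β = d · √(n/2) - z_{α/2}
z_β = 0.38 · √(109/2) - 1.645
z_β = 0.38 · 7.382 - 1.645
z_β = 1.160

Power = Φ(z_β) = Φ(1.160) ≈ 0.877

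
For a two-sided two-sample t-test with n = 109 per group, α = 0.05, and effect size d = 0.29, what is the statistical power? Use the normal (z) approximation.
Power ≈ 0.57

Power calculation (two-sample t-test, normal approximation):
z_β = d · √(n/2) - z_{α/2}
z_β = 0.29 · √(109/2) - 1.960
z_β = 0.29 · 7.382 - 1.960
z_β = 0.181

Power = Φ(z_β) = Φ(0.181) ≈ 0.572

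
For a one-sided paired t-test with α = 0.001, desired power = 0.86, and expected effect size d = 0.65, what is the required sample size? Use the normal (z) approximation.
n = 42 pairs

Sample size formula (paired t-test, normal approximation):
n = ((z_α + z_β) / d)²

z_α = 3.090 (for α = 0.001, one-sided)
z_β = 1.080 (for power = 0.86)
d = 0.65

n = ((3.090 + 1.080) / 0.65)²
n = (6.415)²
n ≈ 41.15
Round up to the next whole number: n = 42 pairs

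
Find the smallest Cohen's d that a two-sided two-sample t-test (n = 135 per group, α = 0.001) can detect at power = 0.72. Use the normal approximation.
d ≈ 0.47

Minimum detectable effect (two-sample t-test, normal approximation):
d = (z_{α/2} + z_β) / √(n/2)
d = (3.291 + 0.583) / √(135/2)
d = 3.873 / 8.216
d ≈ 0.47

By Cohen's convention (0.2 small / 0.5 medium / 0.8 large): small effect.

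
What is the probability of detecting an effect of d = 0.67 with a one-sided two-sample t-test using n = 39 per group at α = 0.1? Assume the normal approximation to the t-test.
Power ≈ 0.95

Power calculation (two-sample t-test, normal approximation):
z_β = d · √(n/2) - z_α
z_β = 0.67 · √(39/2) - 1.282
z_β = 0.67 · 4.416 - 1.282
z_β = 1.677

Power = Φ(z_β) = Φ(1.677) ≈ 0.953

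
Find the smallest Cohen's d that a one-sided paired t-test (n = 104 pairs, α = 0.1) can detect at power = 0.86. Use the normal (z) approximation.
d ≈ 0.23

Minimum detectable effect (paired t-test, normal approximation):
d = (z_α + z_β) / √n
d = (1.282 + 1.080) / √104
d = 2.362 / 10.198
d ≈ 0.23

By Cohen's convention (0.2 small / 0.5 medium / 0.8 large): small effect.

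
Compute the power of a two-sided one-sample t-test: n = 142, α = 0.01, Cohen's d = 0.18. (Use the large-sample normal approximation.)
Power ≈ 0.33

Power calculation (one-sample t-test, normal approximation):
z_β = d · √n - z_{α/2}
z_β = 0.18 · √142 - 2.576
z_β = 0.18 · 11.916 - 2.576
z_β = -0.431

Power = Φ(z_β) = Φ(-0.431) ≈ 0.333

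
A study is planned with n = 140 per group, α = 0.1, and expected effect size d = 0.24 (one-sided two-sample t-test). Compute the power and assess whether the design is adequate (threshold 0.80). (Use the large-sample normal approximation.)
Power ≈ 0.77; the study is underpowered (power < 0.80)

Power calculation (two-sample t-test, normal approximation):
z_β = d · √(n/2) - z_α
z_β = 0.24 · √(140/2) - 1.282
z_β = 0.24 · 8.367 - 1.282
z_β = 0.726

Power = Φ(z_β) = Φ(0.726) ≈ 0.766

Effect size d = 0.24 is small by Cohen's convention (0.2/0.5/0.8).

Threshold: power ≥ 0.80 is conventionally adequate.
Power ≈ 0.77 → the study is underpowered (power < 0.80).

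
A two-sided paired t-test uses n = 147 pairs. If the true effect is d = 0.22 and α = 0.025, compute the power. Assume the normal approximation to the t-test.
Power ≈ 0.66

Power calculation (paired t-test, normal approximation):
z_β = d · √n - z_{α/2}
z_β = 0.22 · √147 - 2.241
z_β = 0.22 · 12.124 - 2.241
z_β = 0.426

Power = Φ(z_β) = Φ(0.426) ≈ 0.665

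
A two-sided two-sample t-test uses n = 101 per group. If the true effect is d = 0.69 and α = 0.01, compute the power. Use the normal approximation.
Power ≈ 0.99

Power calculation (two-sample t-test, normal approximation):
z_β = d · √(n/2) - z_{α/2}
z_β = 0.69 · √(101/2) - 2.576
z_β = 0.69 · 7.106 - 2.576
z_β = 2.328

Power = Φ(z_β) = Φ(2.328) ≈ 0.990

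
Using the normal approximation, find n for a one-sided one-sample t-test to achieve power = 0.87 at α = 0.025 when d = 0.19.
n = 264

Sample size formula (one-sample t-test, normal approximation):
n = ((z_α + z_β) / d)²

z_α = 1.960 (for α = 0.025, one-sided)
z_β = 1.126 (for power = 0.87)
d = 0.19

n = ((1.960 + 1.126) / 0.19)²
n = (16.242)²
n ≈ 263.80
Round up to the next whole number: n = 264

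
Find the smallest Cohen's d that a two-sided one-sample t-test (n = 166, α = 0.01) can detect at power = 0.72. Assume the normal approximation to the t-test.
d ≈ 0.25

Minimum detectable effect (one-sample t-test, normal approximation):
d = (z_{α/2} + z_β) / √n
d = (2.576 + 0.583) / √166
d = 3.159 / 12.884
d ≈ 0.25

By Cohen's convention (0.2 small / 0.5 medium / 0.8 large): small effect.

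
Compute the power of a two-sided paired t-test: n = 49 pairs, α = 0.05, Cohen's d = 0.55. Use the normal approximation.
Power ≈ 0.97

Power calculation (paired t-test, normal approximation):
z_β = d · √n - z_{α/2}
z_β = 0.55 · √49 - 1.960
z_β = 0.55 · 7.000 - 1.960
z_β = 1.890

Power = Φ(z_β) = Φ(1.890) ≈ 0.971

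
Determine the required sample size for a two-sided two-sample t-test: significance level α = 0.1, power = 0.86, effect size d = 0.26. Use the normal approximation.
n = 220 per group

Sample size formula (two-sample t-test, normal approximation):
n = 2 · ((z_{α/2} + z_β) / d)²

z_{α/2} = 1.645 (for α = 0.1, two-sided)
z_β = 1.080 (for power = 0.86)
d = 0.26

n = 2 · ((1.645 + 1.080) / 0.26)²
n = 2 · (10.481)²
n ≈ 219.70
Round up to the next whole number: n = 220 per group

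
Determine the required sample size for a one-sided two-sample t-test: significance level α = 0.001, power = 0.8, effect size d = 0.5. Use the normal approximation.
n = 124 per group

Sample size formula (two-sample t-test, normal approximation):
n = 2 · ((z_α + z_β) / d)²

z_α = 3.090 (for α = 0.001, one-sided)
z_β = 0.842 (for power = 0.8)
d = 0.5

n = 2 · ((3.090 + 0.842) / 0.5)²
n = 2 · (7.864)²
n ≈ 123.68
Round up to the next whole number: n = 124 per group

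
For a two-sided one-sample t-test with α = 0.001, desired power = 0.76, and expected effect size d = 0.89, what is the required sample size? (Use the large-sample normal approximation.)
n = 21

Sample size formula (one-sample t-test, normal approximation):
n = ((z_{α/2} + z_β) / d)²

z_{α/2} = 3.291 (for α = 0.001, two-sided)
z_β = 0.706 (for power = 0.76)
d = 0.89

n = ((3.291 + 0.706) / 0.89)²
n = (4.491)²
n ≈ 20.17
Round up to the next whole number: n = 21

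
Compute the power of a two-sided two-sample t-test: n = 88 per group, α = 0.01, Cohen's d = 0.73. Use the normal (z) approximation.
Power ≈ 0.99

Power calculation (two-sample t-test, normal approximation):
z_β = d · √(n/2) - z_{α/2}
z_β = 0.73 · √(88/2) - 2.576
z_β = 0.73 · 6.633 - 2.576
z_β = 2.266

Power = Φ(z_β) = Φ(2.266) ≈ 0.988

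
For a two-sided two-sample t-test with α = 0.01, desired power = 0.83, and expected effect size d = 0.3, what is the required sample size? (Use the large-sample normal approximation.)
n = 277 per group

Sample size formula (two-sample t-test, normal approximation):
n = 2 · ((z_{α/2} + z_β) / d)²

z_{α/2} = 2.576 (for α = 0.01, two-sided)
z_β = 0.954 (for power = 0.83)
d = 0.3

n = 2 · ((2.576 + 0.954) / 0.3)²
n = 2 · (11.767)²
n ≈ 276.92
Round up to the next whole number: n = 277 per group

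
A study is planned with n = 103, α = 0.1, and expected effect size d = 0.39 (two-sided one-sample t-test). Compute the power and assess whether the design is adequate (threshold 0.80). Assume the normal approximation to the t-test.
Power ≈ 0.99; the study is adequately powered (power ≥ 0.80)

Power calculation (one-sample t-test, normal approximation):
z_β = d · √n - z_{α/2}
z_β = 0.39 · √103 - 1.645
z_β = 0.39 · 10.149 - 1.645
z_β = 2.313

Power = Φ(z_β) = Φ(2.313) ≈ 0.990

Effect size d = 0.39 is small by Cohen's convention (0.2/0.5/0.8).

Threshold: power ≥ 0.80 is conventionally adequate.
Power ≈ 0.99 → the study is adequately powered (power ≥ 0.80).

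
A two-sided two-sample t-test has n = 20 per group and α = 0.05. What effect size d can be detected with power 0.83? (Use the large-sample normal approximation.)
d ≈ 0.92

Minimum detectable effect (two-sample t-test, normal approximation):
d = (z_{α/2} + z_β) / √(n/2)
d = (1.960 + 0.954) / √(20/2)
d = 2.914 / 3.162
d ≈ 0.92

By Cohen's convention (0.2 small / 0.5 medium / 0.8 large): large effect.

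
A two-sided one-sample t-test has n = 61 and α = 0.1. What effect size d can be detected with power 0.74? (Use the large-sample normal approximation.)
d ≈ 0.29

Minimum detectable effect (one-sample t-test, normal approximation):
d = (z_{α/2} + z_β) / √n
d = (1.645 + 0.643) / √61
d = 2.288 / 7.810
d ≈ 0.29

By Cohen's convention (0.2 small / 0.5 medium / 0.8 large): small effect.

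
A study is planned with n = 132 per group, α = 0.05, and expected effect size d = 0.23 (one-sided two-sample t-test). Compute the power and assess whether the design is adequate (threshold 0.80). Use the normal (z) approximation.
Power ≈ 0.59; the study is underpowered (power < 0.80)

Power calculation (two-sample t-test, normal approximation):
z_β = d · √(n/2) - z_α
z_β = 0.23 · √(132/2) - 1.645
z_β = 0.23 · 8.124 - 1.645
z_β = 0.224

Power = Φ(z_β) = Φ(0.224) ≈ 0.588

Effect size d = 0.23 is small by Cohen's convention (0.2/0.5/0.8).

Threshold: power ≥ 0.80 is conventionally adequate.
Power ≈ 0.59 → the study is underpowered (power < 0.80).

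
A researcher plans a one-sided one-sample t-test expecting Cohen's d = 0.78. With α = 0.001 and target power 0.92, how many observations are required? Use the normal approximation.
n = 34

Sample size formula (one-sample t-test, normal approximation):
n = ((z_α + z_β) / d)²

z_α = 3.090 (for α = 0.001, one-sided)
z_β = 1.405 (for power = 0.92)
d = 0.78

n = ((3.090 + 1.405) / 0.78)²
n = (5.763)²
n ≈ 33.21
Round up to the next whole number: n = 34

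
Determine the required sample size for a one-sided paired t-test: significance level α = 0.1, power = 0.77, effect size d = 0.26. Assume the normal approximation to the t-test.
n = 61 pairs

Sample size formula (paired t-test, normal approximation):
n = ((z_α + z_β) / d)²

z_α = 1.282 (for α = 0.1, one-sided)
z_β = 0.739 (for power = 0.77)
d = 0.26

n = ((1.282 + 0.739) / 0.26)²
n = (7.773)²
n ≈ 60.42
Round up to the next whole number: n = 61 pairs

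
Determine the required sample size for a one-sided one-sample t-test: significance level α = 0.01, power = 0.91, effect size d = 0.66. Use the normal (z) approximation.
n = 31

Sample size formula (one-sample t-test, normal approximation):
n = ((z_α + z_β) / d)²

z_α = 2.326 (for α = 0.01, one-sided)
z_β = 1.341 (for power = 0.91)
d = 0.66

n = ((2.326 + 1.341) / 0.66)²
n = (5.556)²
n ≈ 30.87
Round up to the next whole number: n = 31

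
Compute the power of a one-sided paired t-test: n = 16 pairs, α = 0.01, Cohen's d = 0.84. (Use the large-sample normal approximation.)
Power ≈ 0.85

Power calculation (paired t-test, normal approximation):
z_β = d · √n - z_α
z_β = 0.84 · √16 - 2.326
z_β = 0.84 · 4.000 - 2.326
z_β = 1.034

Power = Φ(z_β) = Φ(1.034) ≈ 0.849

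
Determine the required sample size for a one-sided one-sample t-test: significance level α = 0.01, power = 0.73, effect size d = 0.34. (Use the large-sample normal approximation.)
n = 75

Sample size formula (one-sample t-test, normal approximation):
n = ((z_α + z_β) / d)²

z_α = 2.326 (for α = 0.01, one-sided)
z_β = 0.613 (for power = 0.73)
d = 0.34

n = ((2.326 + 0.613) / 0.34)²
n = (8.644)²
n ≈ 74.72
Round up to the next whole number: n = 75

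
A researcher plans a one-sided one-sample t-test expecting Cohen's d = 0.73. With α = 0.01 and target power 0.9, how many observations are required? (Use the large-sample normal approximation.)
n = 25

Sample size formula (one-sample t-test, normal approximation):
n = ((z_α + z_β) / d)²

z_α = 2.326 (for α = 0.01, one-sided)
z_β = 1.282 (for power = 0.9)
d = 0.73

n = ((2.326 + 1.282) / 0.73)²
n = (4.942)²
n ≈ 24.42
Round up to the next whole number: n = 25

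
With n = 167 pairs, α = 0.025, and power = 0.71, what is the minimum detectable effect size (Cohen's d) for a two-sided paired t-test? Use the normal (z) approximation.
d ≈ 0.22

Minimum detectable effect (paired t-test, normal approximation):
d = (z_{α/2} + z_β) / √n
d = (2.241 + 0.553) / √167
d = 2.795 / 12.923
d ≈ 0.22

By Cohen's convention (0.2 small / 0.5 medium / 0.8 large): small effect.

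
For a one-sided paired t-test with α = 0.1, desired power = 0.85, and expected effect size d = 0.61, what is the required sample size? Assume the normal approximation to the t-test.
n = 15 pairs

Sample size formula (paired t-test, normal approximation):
n = ((z_α + z_β) / d)²

z_α = 1.282 (for α = 0.1, one-sided)
z_β = 1.036 (for power = 0.85)
d = 0.61

n = ((1.282 + 1.036) / 0.61)²
n = (3.800)²
n ≈ 14.44
Round up to the next whole number: n = 15 pairs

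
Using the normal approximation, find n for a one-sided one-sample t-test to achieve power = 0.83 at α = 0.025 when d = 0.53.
n = 31

Sample size formula (one-sample t-test, normal approximation):
n = ((z_α + z_β) / d)²

z_α = 1.960 (for α = 0.025, one-sided)
z_β = 0.954 (for power = 0.83)
d = 0.53

n = ((1.960 + 0.954) / 0.53)²
n = (5.498)²
n ≈ 30.23
Round up to the next whole number: n = 31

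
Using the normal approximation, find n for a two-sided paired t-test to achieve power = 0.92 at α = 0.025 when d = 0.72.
n = 26 pairs

Sample size formula (paired t-test, normal approximation):
n = ((z_{α/2} + z_β) / d)²

z_{α/2} = 2.241 (for α = 0.025, two-sided)
z_β = 1.405 (for power = 0.92)
d = 0.72

n = ((2.241 + 1.405) / 0.72)²
n = (5.064)²
n ≈ 25.64
Round up to the next whole number: n = 26 pairs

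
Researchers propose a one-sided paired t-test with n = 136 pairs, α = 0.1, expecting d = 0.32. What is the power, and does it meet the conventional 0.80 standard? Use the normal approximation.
Power ≈ 0.99; the study is adequately powered (power ≥ 0.80)

Power calculation (paired t-test, normal approximation):
z_β = d · √n - z_α
z_β = 0.32 · √136 - 1.282
z_β = 0.32 · 11.662 - 1.282
z_β = 2.450

Power = Φ(z_β) = Φ(2.450) ≈ 0.993

Effect size d = 0.32 is small by Cohen's convention (0.2/0.5/0.8).

Threshold: power ≥ 0.80 is conventionally adequate.
Power ≈ 0.99 → the study is adequately powered (power ≥ 0.80).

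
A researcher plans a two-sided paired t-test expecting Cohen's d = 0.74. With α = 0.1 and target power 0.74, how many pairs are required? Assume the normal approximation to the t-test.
n = 10 pairs

Sample size formula (paired t-test, normal approximation):
n = ((z_{α/2} + z_β) / d)²

z_{α/2} = 1.645 (for α = 0.1, two-sided)
z_β = 0.643 (for power = 0.74)
d = 0.74

n = ((1.645 + 0.643) / 0.74)²
n = (3.092)²
n ≈ 9.56
Round up to the next whole number: n = 10 pairs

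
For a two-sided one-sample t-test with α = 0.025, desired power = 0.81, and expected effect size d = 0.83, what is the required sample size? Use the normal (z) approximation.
n = 15

Sample size formula (one-sample t-test, normal approximation):
n = ((z_{α/2} + z_β) / d)²

z_{α/2} = 2.241 (for α = 0.025, two-sided)
z_β = 0.878 (for power = 0.81)
d = 0.83

n = ((2.241 + 0.878) / 0.83)²
n = (3.758)²
n ≈ 14.12
Round up to the next whole number: n = 15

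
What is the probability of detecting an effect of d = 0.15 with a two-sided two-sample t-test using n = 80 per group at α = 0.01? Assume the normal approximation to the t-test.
Power ≈ 0.05

Power calculation (two-sample t-test, normal approximation):
z_β = d · √(n/2) - z_{α/2}
z_β = 0.15 · √(80/2) - 2.576
z_β = 0.15 · 6.325 - 2.576
z_β = -1.627

Power = Φ(z_β) = Φ(-1.627) ≈ 0.052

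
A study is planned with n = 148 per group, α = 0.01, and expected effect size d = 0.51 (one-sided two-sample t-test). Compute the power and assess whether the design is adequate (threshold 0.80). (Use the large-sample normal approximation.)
Power ≈ 0.98; the study is adequately powered (power ≥ 0.80)

Power calculation (two-sample t-test, normal approximation):
z_β = d · √(n/2) - z_α
z_β = 0.51 · √(148/2) - 2.326
z_β = 0.51 · 8.602 - 2.326
z_β = 2.061

Power = Φ(z_β) = Φ(2.061) ≈ 0.980

Effect size d = 0.51 is medium by Cohen's convention (0.2/0.5/0.8).

Threshold: power ≥ 0.80 is conventionally adequate.
Power ≈ 0.98 → the study is adequately powered (power ≥ 0.80).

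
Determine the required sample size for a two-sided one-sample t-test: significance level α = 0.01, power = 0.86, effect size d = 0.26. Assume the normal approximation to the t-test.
n = 198

Sample size formula (one-sample t-test, normal approximation):
n = ((z_{α/2} + z_β) / d)²

z_{α/2} = 2.576 (for α = 0.01, two-sided)
z_β = 1.080 (for power = 0.86)
d = 0.26

n = ((2.576 + 1.080) / 0.26)²
n = (14.062)²
n ≈ 197.74
Round up to the next whole number: n = 198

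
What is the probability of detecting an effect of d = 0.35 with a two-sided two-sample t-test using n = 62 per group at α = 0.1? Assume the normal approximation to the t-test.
Power ≈ 0.62

Power calculation (two-sample t-test, normal approximation):
z_β = d · √(n/2) - z_{α/2}
z_β = 0.35 · √(62/2) - 1.645
z_β = 0.35 · 5.568 - 1.645
z_β = 0.304

Power = Φ(z_β) = Φ(0.304) ≈ 0.619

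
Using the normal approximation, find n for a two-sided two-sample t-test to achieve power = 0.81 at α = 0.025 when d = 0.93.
n = 23 per group

Sample size formula (two-sample t-test, normal approximation):
n = 2 · ((z_{α/2} + z_β) / d)²

z_{α/2} = 2.241 (for α = 0.025, two-sided)
z_β = 0.878 (for power = 0.81)
d = 0.93

n = 2 · ((2.241 + 0.878) / 0.93)²
n = 2 · (3.354)²
n ≈ 22.50
Round up to the next whole number: n = 23 per group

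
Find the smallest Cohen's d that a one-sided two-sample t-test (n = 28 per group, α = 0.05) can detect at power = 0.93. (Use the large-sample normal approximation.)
d ≈ 0.83

Minimum detectable effect (two-sample t-test, normal approximation):
d = (z_α + z_β) / √(n/2)
d = (1.645 + 1.476) / √(28/2)
d = 3.121 / 3.742
d ≈ 0.83

By Cohen's convention (0.2 small / 0.5 medium / 0.8 large): large effect.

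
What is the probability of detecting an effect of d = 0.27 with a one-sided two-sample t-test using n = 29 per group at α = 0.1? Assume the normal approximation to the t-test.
Power ≈ 0.40

Power calculation (two-sample t-test, normal approximation):
z_β = d · √(n/2) - z_α
z_β = 0.27 · √(29/2) - 1.282
z_β = 0.27 · 3.808 - 1.282
z_β = -0.253

Power = Φ(z_β) = Φ(-0.253) ≈ 0.400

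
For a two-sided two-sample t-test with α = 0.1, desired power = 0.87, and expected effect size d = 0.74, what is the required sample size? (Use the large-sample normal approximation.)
n = 29 per group

Sample size formula (two-sample t-test, normal approximation):
n = 2 · ((z_{α/2} + z_β) / d)²

z_{α/2} = 1.645 (for α = 0.1, two-sided)
z_β = 1.126 (for power = 0.87)
d = 0.74

n = 2 · ((1.645 + 1.126) / 0.74)²
n = 2 · (3.745)²
n ≈ 28.05
Round up to the next whole number: n = 29 per group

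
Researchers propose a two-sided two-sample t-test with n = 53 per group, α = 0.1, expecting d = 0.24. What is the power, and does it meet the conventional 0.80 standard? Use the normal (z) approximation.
Power ≈ 0.34; the study is underpowered (power < 0.80)

Power calculation (two-sample t-test, normal approximation):
z_β = d · √(n/2) - z_{α/2}
z_β = 0.24 · √(53/2) - 1.645
z_β = 0.24 · 5.148 - 1.645
z_β = -0.409

Power = Φ(z_β) = Φ(-0.409) ≈ 0.341

Effect size d = 0.24 is small by Cohen's convention (0.2/0.5/0.8).

Threshold: power ≥ 0.80 is conventionally adequate.
Power ≈ 0.34 → the study is underpowered (power < 0.80).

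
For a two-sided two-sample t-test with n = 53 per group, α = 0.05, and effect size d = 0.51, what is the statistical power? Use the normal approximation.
Power ≈ 0.75

Power calculation (two-sample t-test, normal approximation):
z_β = d · √(n/2) - z_{α/2}
z_β = 0.51 · √(53/2) - 1.960
z_β = 0.51 · 5.148 - 1.960
z_β = 0.665

Power = Φ(z_β) = Φ(0.665) ≈ 0.747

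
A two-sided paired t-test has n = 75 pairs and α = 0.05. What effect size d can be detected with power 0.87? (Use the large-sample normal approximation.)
d ≈ 0.36

Minimum detectable effect (paired t-test, normal approximation):
d = (z_{α/2} + z_β) / √n
d = (1.960 + 1.126) / √75
d = 3.086 / 8.660
d ≈ 0.36

By Cohen's convention (0.2 small / 0.5 medium / 0.8 large): small effect.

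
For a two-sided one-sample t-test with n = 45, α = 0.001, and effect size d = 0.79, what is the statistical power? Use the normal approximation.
Power ≈ 0.98

Power calculation (one-sample t-test, normal approximation):
z_β = d · √n - z_{α/2}
z_β = 0.79 · √45 - 3.291
z_β = 0.79 · 6.708 - 3.291
z_β = 2.009

Power = Φ(z_β) = Φ(2.009) ≈ 0.978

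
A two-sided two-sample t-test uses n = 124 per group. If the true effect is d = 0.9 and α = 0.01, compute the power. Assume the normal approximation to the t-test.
Power ≈ 1.00

Power calculation (two-sample t-test, normal approximation):
z_β = d · √(n/2) - z_{α/2}
z_β = 0.9 · √(124/2) - 2.576
z_β = 0.9 · 7.874 - 2.576
z_β = 4.511

Power = Φ(z_β) = Φ(4.511) ≈ 1.000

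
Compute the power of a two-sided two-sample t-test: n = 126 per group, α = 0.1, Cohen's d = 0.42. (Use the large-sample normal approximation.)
Power ≈ 0.95

Power calculation (two-sample t-test, normal approximation):
z_β = d · √(n/2) - z_{α/2}
z_β = 0.42 · √(126/2) - 1.645
z_β = 0.42 · 7.937 - 1.645
z_β = 1.689

Power = Φ(z_β) = Φ(1.689) ≈ 0.954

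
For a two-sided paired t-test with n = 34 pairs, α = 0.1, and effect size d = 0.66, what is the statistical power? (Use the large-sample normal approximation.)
Power ≈ 0.99

Power calculation (paired t-test, normal approximation):
z_β = d · √n - z_{α/2}
z_β = 0.66 · √34 - 1.645
z_β = 0.66 · 5.831 - 1.645
z_β = 2.204

Power = Φ(z_β) = Φ(2.204) ≈ 0.986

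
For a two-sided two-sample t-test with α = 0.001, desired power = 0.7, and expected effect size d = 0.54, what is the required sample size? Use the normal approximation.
n = 100 per group

Sample size formula (two-sample t-test, normal approximation):
n = 2 · ((z_{α/2} + z_β) / d)²

z_{α/2} = 3.291 (for α = 0.001, two-sided)
z_β = 0.524 (for power = 0.7)
d = 0.54

n = 2 · ((3.291 + 0.524) / 0.54)²
n = 2 · (7.065)²
n ≈ 99.83
Round up to the next whole number: n = 100 per group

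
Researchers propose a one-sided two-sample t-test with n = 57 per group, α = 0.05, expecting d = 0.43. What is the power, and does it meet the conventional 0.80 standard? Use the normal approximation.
Power ≈ 0.74; the study is underpowered (power < 0.80)

Power calculation (two-sample t-test, normal approximation):
z_β = d · √(n/2) - z_α
z_β = 0.43 · √(57/2) - 1.645
z_β = 0.43 · 5.339 - 1.645
z_β = 0.651

Power = Φ(z_β) = Φ(0.651) ≈ 0.742

Effect size d = 0.43 is small by Cohen's convention (0.2/0.5/0.8).

Threshold: power ≥ 0.80 is conventionally adequate.
Power ≈ 0.74 → the study is underpowered (power < 0.80).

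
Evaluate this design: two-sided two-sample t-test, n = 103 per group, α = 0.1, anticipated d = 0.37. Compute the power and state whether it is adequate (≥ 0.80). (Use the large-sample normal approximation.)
Power ≈ 0.84; the study is adequately powered (power ≥ 0.80)

Power calculation (two-sample t-test, normal approximation):
z_β = d · √(n/2) - z_{α/2}
z_β = 0.37 · √(103/2) - 1.645
z_β = 0.37 · 7.176 - 1.645
z_β = 1.010

Power = Φ(z_β) = Φ(1.010) ≈ 0.844

Effect size d = 0.37 is small by Cohen's convention (0.2/0.5/0.8).

Threshold: power ≥ 0.80 is conventionally adequate.
Power ≈ 0.84 → the study is adequately powered (power ≥ 0.80).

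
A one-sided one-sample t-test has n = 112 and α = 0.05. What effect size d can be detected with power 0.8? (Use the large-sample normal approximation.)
d ≈ 0.23

Minimum detectable effect (one-sample t-test, normal approximation):
d = (z_α + z_β) / √n
d = (1.645 + 0.842) / √112
d = 2.486 / 10.583
d ≈ 0.23

By Cohen's convention (0.2 small / 0.5 medium / 0.8 large): small effect.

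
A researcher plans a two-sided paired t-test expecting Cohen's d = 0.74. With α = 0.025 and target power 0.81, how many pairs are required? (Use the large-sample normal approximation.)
n = 18 pairs

Sample size formula (paired t-test, normal approximation):
n = ((z_{α/2} + z_β) / d)²

z_{α/2} = 2.241 (for α = 0.025, two-sided)
z_β = 0.878 (for power = 0.81)
d = 0.74

n = ((2.241 + 0.878) / 0.74)²
n = (4.215)²
n ≈ 17.77
Round up to the next whole number: n = 18 pairs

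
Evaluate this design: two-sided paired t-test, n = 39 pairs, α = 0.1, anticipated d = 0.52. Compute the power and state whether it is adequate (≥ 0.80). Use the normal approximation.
Power ≈ 0.95; the study is adequately powered (power ≥ 0.80)

Power calculation (paired t-test, normal approximation):
z_β = d · √n - z_{α/2}
z_β = 0.52 · √39 - 1.645
z_β = 0.52 · 6.245 - 1.645
z_β = 1.603

Power = Φ(z_β) = Φ(1.603) ≈ 0.945

Effect size d = 0.52 is medium by Cohen's convention (0.2/0.5/0.8).

Threshold: power ≥ 0.80 is conventionally adequate.
Power ≈ 0.95 → the study is adequately powered (power ≥ 0.80).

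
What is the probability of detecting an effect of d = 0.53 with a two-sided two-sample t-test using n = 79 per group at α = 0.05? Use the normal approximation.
Power ≈ 0.91

Power calculation (two-sample t-test, normal approximation):
z_β = d · √(n/2) - z_{α/2}
z_β = 0.53 · √(79/2) - 1.960
z_β = 0.53 · 6.285 - 1.960
z_β = 1.371

Power = Φ(z_β) = Φ(1.371) ≈ 0.915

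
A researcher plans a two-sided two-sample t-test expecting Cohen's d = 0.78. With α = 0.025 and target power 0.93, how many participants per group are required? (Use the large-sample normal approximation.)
n = 46 per group

Sample size formula (two-sample t-test, normal approximation):
n = 2 · ((z_{α/2} + z_β) / d)²

z_{α/2} = 2.241 (for α = 0.025, two-sided)
z_β = 1.476 (for power = 0.93)
d = 0.78

n = 2 · ((2.241 + 1.476) / 0.78)²
n = 2 · (4.765)²
n ≈ 45.41
Round up to the next whole number: n = 46 per group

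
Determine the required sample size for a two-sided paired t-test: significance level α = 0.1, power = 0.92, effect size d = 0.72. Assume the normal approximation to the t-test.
n = 18 pairs

Sample size formula (paired t-test, normal approximation):
n = ((z_{α/2} + z_β) / d)²

z_{α/2} = 1.645 (for α = 0.1, two-sided)
z_β = 1.405 (for power = 0.92)
d = 0.72

n = ((1.645 + 1.405) / 0.72)²
n = (4.236)²
n ≈ 17.94
Round up to the next whole number: n = 18 pairs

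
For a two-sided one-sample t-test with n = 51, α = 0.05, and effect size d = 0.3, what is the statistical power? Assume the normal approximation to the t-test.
Power ≈ 0.57

Power calculation (one-sample t-test, normal approximation):
z_β = d · √n - z_{α/2}
z_β = 0.3 · √51 - 1.960
z_β = 0.3 · 7.141 - 1.960
z_β = 0.182

Power = Φ(z_β) = Φ(0.182) ≈ 0.572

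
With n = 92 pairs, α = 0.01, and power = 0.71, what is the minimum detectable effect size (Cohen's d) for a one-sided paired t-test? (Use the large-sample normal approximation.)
d ≈ 0.30

Minimum detectable effect (paired t-test, normal approximation):
d = (z_α + z_β) / √n
d = (2.326 + 0.553) / √92
d = 2.880 / 9.592
d ≈ 0.30

By Cohen's convention (0.2 small / 0.5 medium / 0.8 large): small effect.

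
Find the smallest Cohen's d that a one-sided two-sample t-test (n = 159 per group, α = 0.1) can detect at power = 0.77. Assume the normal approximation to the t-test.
d ≈ 0.23

Minimum detectable effect (two-sample t-test, normal approximation):
d = (z_α + z_β) / √(n/2)
d = (1.282 + 0.739) / √(159/2)
d = 2.020 / 8.916
d ≈ 0.23

By Cohen's convention (0.2 small / 0.5 medium / 0.8 large): small effect.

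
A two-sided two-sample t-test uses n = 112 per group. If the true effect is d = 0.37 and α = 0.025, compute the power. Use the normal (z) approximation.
Power ≈ 0.70

Power calculation (two-sample t-test, normal approximation):
z_β = d · √(n/2) - z_{α/2}
z_β = 0.37 · √(112/2) - 2.241
z_β = 0.37 · 7.483 - 2.241
z_β = 0.527

Power = Φ(z_β) = Φ(0.527) ≈ 0.701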